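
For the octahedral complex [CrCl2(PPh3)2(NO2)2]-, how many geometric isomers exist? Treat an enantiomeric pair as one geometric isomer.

Systematic placement gives 5 geometric isomers: Cl trans, PPh3 trans, NO2 trans; Cl trans, PPh3 cis, NO2 cis; Cl cis, PPh3 trans, NO2 cis; Cl cis, PPh3 cis, NO2 cis (chiral); Cl cis, PPh3 cis, NO2 trans.

5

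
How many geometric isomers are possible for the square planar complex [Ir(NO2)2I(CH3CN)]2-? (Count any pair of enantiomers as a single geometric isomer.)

2

In a square planar complex each vertex has one trans partner and two cis neighbours.
Systematic placement gives 2 geometric isomers: NO2 cis; NO2 trans.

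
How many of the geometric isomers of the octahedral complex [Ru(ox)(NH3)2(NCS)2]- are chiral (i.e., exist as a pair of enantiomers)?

The six octahedral sites form three mutually perpendicular trans pairs.
Each ox is bidentate and must span two cis positions.
Working through the distinct placements yields 3 geometric isomers: NH3 cis, NCS trans; NH3 cis, NCS cis (chiral); NH3 trans, NCS cis.
One of these lacks any improper symmetry element and so occurs as an enantiomeric pair, giving 3 + 1 = 4 stereoisomers in total.

1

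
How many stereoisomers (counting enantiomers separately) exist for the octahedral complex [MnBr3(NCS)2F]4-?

3

In an octahedral complex each vertex has one trans partner and four cis neighbours.
The distinct arrangements are (3 in all): Br mer, NCS trans; Br mer, NCS cis; Br fac, NCS cis.
Each arrangement has an internal mirror plane or centre of symmetry, so none is chiral.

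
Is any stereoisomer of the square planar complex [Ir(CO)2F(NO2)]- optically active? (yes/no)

no

A square has two trans pairs of vertices; adjacent vertices are cis.
Systematic placement gives 2 geometric isomers: CO cis; CO trans.
Each arrangement has an internal mirror plane or centre of symmetry, so none is chiral.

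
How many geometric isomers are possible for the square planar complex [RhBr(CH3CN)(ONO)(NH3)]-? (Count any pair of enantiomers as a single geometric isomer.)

A square has two trans pairs of vertices; adjacent vertices are cis.
There are 3 geometric isomers: (Br/NH3 trans, CH3CN/ONO trans); (Br/ONO trans, CH3CN/NH3 trans); (Br/CH3CN trans, NH3/ONO trans).

3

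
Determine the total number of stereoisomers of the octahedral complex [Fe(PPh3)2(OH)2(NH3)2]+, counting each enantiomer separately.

In an octahedral complex each vertex has one trans partner and four cis neighbours.
The distinct arrangements are (5 in all): PPh3 trans, OH trans, NH3 trans; PPh3 cis, OH cis, NH3 trans; PPh3 trans, OH cis, NH3 cis; PPh3 cis, OH cis, NH3 cis (chiral); PPh3 cis, OH trans, NH3 cis.
One of these lacks any improper symmetry element and so occurs as an enantiomeric pair, giving 5 + 1 = 6 stereoisomers in total.

6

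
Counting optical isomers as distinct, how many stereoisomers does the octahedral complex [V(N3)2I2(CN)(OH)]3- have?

In an octahedral complex each vertex has one trans partner and four cis neighbours.
The distinct arrangements are (6 in all): N3 cis, I cis (3 arrangements, 2 chiral); N3 trans, I cis; N3 cis, I trans; N3 trans, I trans.
Of these, 2 lack any improper symmetry element and so occur as enantiomeric pairs, giving 6 + 2 = 8 stereoisomers in total.

8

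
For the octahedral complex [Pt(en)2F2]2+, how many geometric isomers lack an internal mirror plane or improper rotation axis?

The six octahedral sites form three mutually perpendicular trans pairs.
Each en is bidentate and must span two cis positions.
There are 2 geometric isomers: F trans; F cis (chiral).
One of these lacks any improper symmetry element and so occurs as an enantiomeric pair, giving 2 + 1 = 3 stereoisomers in total.

1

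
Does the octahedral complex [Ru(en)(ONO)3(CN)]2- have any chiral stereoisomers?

In an octahedral complex each vertex has one trans partner and four cis neighbours.
Each en is bidentate and must span two cis positions.
Systematic placement gives 2 geometric isomers: ONO fac; ONO mer.
Each arrangement has an internal mirror plane or centre of symmetry, so none is chiral.

no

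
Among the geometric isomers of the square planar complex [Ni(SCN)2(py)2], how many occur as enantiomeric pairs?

0

A square has two trans pairs of vertices; adjacent vertices are cis.
Systematic placement gives 2 geometric isomers: SCN cis; SCN trans.
Each arrangement has an internal mirror plane or centre of symmetry, so none is chiral.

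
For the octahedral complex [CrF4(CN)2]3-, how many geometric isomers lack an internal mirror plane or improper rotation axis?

0

In an octahedral complex each vertex has one trans partner and four cis neighbours.
Working through the distinct placements yields 2 geometric isomers: CN trans; CN cis.
Each arrangement has an internal mirror plane or centre of symmetry, so none is chiral.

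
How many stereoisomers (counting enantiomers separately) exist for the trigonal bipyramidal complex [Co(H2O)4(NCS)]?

2

Systematic placement gives 2 geometric isomers: NCS equatorial; NCS axial.
Each arrangement has an internal mirror plane or centre of symmetry, so none is chiral.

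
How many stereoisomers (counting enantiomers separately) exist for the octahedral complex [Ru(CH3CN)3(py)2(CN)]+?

3

In an octahedral complex each vertex has one trans partner and four cis neighbours.
Systematic placement gives 3 geometric isomers: CH3CN mer, py trans; CH3CN mer, py cis; CH3CN fac, py cis.
Each arrangement has an internal mirror plane or centre of symmetry, so none is chiral.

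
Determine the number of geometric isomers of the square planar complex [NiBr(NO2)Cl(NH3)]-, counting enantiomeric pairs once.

3

A square has two trans pairs of vertices; adjacent vertices are cis.
Working through the distinct placements yields 3 geometric isomers: (Br/NH3 trans, Cl/NO2 trans); (Br/NO2 trans, Cl/NH3 trans); (Br/Cl trans, NH3/NO2 trans).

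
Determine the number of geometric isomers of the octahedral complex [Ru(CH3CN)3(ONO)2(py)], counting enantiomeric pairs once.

Working through the distinct placements yields 3 geometric isomers: CH3CN mer, ONO cis; CH3CN mer, ONO trans; CH3CN fac, ONO cis.

3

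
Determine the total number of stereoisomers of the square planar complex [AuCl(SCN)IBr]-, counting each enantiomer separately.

3

The distinct arrangements are (3 in all): (Br/I trans, Cl/SCN trans); (Br/SCN trans, Cl/I trans); (Br/Cl trans, I/SCN trans).
Each arrangement has an internal mirror plane or centre of symmetry, so none is chiral.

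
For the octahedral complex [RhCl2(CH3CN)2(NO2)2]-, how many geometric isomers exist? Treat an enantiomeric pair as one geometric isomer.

5

Systematic placement gives 5 geometric isomers: Cl trans, CH3CN trans, NO2 trans; Cl cis, CH3CN trans, NO2 cis; Cl cis, CH3CN cis, NO2 trans; Cl cis, CH3CN cis, NO2 cis (chiral); Cl trans, CH3CN cis, NO2 cis.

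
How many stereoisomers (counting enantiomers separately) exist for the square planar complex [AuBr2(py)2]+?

2

A square has two trans pairs of vertices; adjacent vertices are cis.
Working through the distinct placements yields 2 geometric isomers: Br cis; Br trans.
Each arrangement has an internal mirror plane or centre of symmetry, so none is chiral.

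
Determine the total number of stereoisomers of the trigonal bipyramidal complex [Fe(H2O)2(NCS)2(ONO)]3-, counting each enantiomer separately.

6

A trigonal bipyramid has two axial and three equatorial sites, which are chemically inequivalent.
Exhaustive case analysis gives 5 geometric isomers.
One of these lacks any improper symmetry element and so occurs as an enantiomeric pair, giving 5 + 1 = 6 stereoisomers in total.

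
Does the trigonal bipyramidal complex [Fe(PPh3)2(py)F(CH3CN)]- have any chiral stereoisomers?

In a trigonal bipyramid the two axial positions differ from the three equatorial ones.
Exhaustive case analysis gives 7 geometric isomers.
Of these, 3 lack any improper symmetry element and so occur as enantiomeric pairs, giving 7 + 3 = 10 stereoisomers in total.

yes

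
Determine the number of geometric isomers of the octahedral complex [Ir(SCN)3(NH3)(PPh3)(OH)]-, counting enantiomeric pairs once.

4

An octahedron has six vertices in three trans pairs; every non-trans pair is cis.
Working through the distinct placements yields 4 geometric isomers: SCN mer (3 arrangements); SCN fac (chiral).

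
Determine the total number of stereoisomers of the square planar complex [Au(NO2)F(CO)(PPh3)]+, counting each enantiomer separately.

Working through the distinct placements yields 3 geometric isomers: (CO/NO2 trans, F/PPh3 trans); (CO/PPh3 trans, F/NO2 trans); (CO/F trans, NO2/PPh3 trans).
Each arrangement has an internal mirror plane or centre of symmetry, so none is chiral.

3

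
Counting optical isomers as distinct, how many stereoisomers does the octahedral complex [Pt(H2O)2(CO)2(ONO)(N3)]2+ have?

In an octahedral complex each vertex has one trans partner and four cis neighbours.
There are 6 geometric isomers: H2O trans, CO trans; H2O cis, CO trans; H2O cis, CO cis (3 arrangements, 2 chiral); H2O trans, CO cis.
Of these, 2 lack any improper symmetry element and so occur as enantiomeric pairs, giving 6 + 2 = 8 stereoisomers in total.

8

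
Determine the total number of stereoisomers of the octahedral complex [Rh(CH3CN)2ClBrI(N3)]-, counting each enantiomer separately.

15

The six octahedral sites form three mutually perpendicular trans pairs.
Systematic enumeration (placing each ligand type in turn and discarding arrangements equivalent by rotation or reflection) gives 9 geometric isomers.
Of these, 6 lack any improper symmetry element and so occur as enantiomeric pairs, giving 9 + 6 = 15 stereoisomers in total.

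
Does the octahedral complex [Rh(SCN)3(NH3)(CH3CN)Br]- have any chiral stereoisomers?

Systematic placement gives 4 geometric isomers: SCN mer (3 arrangements); SCN fac (chiral).
One of these lacks any improper symmetry element and so occurs as an enantiomeric pair, giving 4 + 1 = 5 stereoisomers in total.

yes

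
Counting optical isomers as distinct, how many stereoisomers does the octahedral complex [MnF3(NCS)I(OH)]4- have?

Systematic placement gives 4 geometric isomers: F mer (3 arrangements); F fac (chiral).
One of these lacks any improper symmetry element and so occurs as an enantiomeric pair, giving 4 + 1 = 5 stereoisomers in total.

5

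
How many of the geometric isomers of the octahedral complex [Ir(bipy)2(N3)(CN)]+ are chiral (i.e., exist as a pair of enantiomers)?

1

The six octahedral sites form three mutually perpendicular trans pairs.
Each bipy is bidentate and must span two cis positions.
Systematic placement gives 2 geometric isomers: N3 and CN mutually trans; N3 and CN mutually cis (chiral).
One of these lacks any improper symmetry element and so occurs as an enantiomeric pair, giving 2 + 1 = 3 stereoisomers in total.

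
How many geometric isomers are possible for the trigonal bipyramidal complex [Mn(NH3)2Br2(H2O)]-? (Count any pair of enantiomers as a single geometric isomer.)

5

A trigonal bipyramid has two axial and three equatorial sites, which are chemically inequivalent.
Placing the ligands in turn and identifying arrangements related by rotation or reflection leaves 5 distinct geometric isomers.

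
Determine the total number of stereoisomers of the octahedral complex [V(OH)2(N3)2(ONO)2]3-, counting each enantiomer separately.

In an octahedral complex each vertex has one trans partner and four cis neighbours.
Systematic placement gives 5 geometric isomers: OH trans, N3 trans, ONO trans; OH cis, N3 trans, ONO cis; OH cis, N3 cis, ONO trans; OH cis, N3 cis, ONO cis (chiral); OH trans, N3 cis, ONO cis.
One of these lacks any improper symmetry element and so occurs as an enantiomeric pair, giving 5 + 1 = 6 stereoisomers in total.

6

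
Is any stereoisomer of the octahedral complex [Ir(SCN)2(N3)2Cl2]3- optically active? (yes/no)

yes

The six octahedral sites form three mutually perpendicular trans pairs.
Systematic placement gives 5 geometric isomers: SCN trans, N3 trans, Cl trans; SCN cis, N3 cis, Cl trans; SCN trans, N3 cis, Cl cis; SCN cis, N3 cis, Cl cis (chiral); SCN cis, N3 trans, Cl cis.
One of these lacks any improper symmetry element and so occurs as an enantiomeric pair, giving 5 + 1 = 6 stereoisomers in total.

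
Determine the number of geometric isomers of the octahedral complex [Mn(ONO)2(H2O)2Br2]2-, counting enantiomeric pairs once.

5

The distinct arrangements are (5 in all): ONO trans, H2O trans, Br trans; ONO cis, H2O cis, Br trans; ONO trans, H2O cis, Br cis; ONO cis, H2O cis, Br cis (chiral); ONO cis, H2O trans, Br cis.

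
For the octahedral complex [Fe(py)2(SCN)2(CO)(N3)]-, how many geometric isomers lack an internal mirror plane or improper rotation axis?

An octahedron has six vertices in three trans pairs; every non-trans pair is cis.
Working through the distinct placements yields 6 geometric isomers: py trans, SCN trans; py cis, SCN cis (3 arrangements, 2 chiral); py trans, SCN cis; py cis, SCN trans.
Of these, 2 lack any improper symmetry element and so occur as enantiomeric pairs, giving 6 + 2 = 8 stereoisomers in total.

2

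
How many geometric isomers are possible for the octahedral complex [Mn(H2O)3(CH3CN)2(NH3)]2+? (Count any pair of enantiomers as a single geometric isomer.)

The six octahedral sites form three mutually perpendicular trans pairs.
The distinct arrangements are (3 in all): H2O mer, CH3CN trans; H2O fac, CH3CN cis; H2O mer, CH3CN cis.

3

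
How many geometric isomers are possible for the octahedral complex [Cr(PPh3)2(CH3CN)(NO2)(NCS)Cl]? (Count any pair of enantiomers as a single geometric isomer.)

9

In an octahedral complex each vertex has one trans partner and four cis neighbours.
Placing the ligands in turn and identifying arrangements related by rotation or reflection leaves 9 distinct geometric isomers.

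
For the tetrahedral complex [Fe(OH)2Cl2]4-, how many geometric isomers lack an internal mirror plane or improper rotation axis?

Only one geometric arrangement is possible.

0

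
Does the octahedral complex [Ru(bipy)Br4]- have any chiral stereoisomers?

The six octahedral sites form three mutually perpendicular trans pairs.
Each bipy is bidentate and must span two cis positions.
Only one geometric arrangement is possible.

no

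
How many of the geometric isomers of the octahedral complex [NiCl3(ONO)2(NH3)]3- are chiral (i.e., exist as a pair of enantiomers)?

In an octahedral complex each vertex has one trans partner and four cis neighbours.
There are 3 geometric isomers: Cl mer, ONO trans; Cl mer, ONO cis; Cl fac, ONO cis.
Each arrangement has an internal mirror plane or centre of symmetry, so none is chiral.

0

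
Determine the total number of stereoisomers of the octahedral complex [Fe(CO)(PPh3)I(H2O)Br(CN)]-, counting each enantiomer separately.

In an octahedral complex each vertex has one trans partner and four cis neighbours.
Systematic enumeration (placing each ligand type in turn and discarding arrangements equivalent by rotation or reflection) gives 15 geometric isomers.
Of these, 15 lack any improper symmetry element and so occur as enantiomeric pairs, giving 15 + 15 = 30 stereoisomers in total.

30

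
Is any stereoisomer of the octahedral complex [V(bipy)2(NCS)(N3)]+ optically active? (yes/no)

yes

In an octahedral complex each vertex has one trans partner and four cis neighbours.
Each bipy is bidentate and must span two cis positions.
Systematic placement gives 2 geometric isomers: NCS and N3 mutually trans; NCS and N3 mutually cis (chiral).
One of these lacks any improper symmetry element and so occurs as an enantiomeric pair, giving 2 + 1 = 3 stereoisomers in total.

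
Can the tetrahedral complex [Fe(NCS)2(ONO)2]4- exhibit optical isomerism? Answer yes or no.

no

All four vertices of a tetrahedron are equivalent and mutually adjacent, so cis/trans isomerism cannot arise.
Only one geometric arrangement is possible.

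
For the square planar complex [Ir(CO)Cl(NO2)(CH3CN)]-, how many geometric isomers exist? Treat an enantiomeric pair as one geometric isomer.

Systematic placement gives 3 geometric isomers: (CH3CN/Cl trans, CO/NO2 trans); (CH3CN/NO2 trans, CO/Cl trans); (CH3CN/CO trans, Cl/NO2 trans).

3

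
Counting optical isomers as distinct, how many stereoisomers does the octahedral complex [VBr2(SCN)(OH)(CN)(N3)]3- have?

15

In an octahedral complex each vertex has one trans partner and four cis neighbours.
Placing the ligands in turn and identifying arrangements related by rotation or reflection leaves 9 distinct geometric isomers.
Of these, 6 lack any improper symmetry element and so occur as enantiomeric pairs, giving 9 + 6 = 15 stereoisomers in total.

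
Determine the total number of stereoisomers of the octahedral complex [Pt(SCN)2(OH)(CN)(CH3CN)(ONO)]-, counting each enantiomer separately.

15

An octahedron has six vertices in three trans pairs; every non-trans pair is cis.
Exhaustive case analysis gives 9 geometric isomers.
Of these, 6 lack any improper symmetry element and so occur as enantiomeric pairs, giving 9 + 6 = 15 stereoisomers in total.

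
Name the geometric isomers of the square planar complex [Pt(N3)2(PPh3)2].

A square has two trans pairs of vertices; adjacent vertices are cis.
There are 2 geometric isomers: N3 cis; N3 trans.

cis and trans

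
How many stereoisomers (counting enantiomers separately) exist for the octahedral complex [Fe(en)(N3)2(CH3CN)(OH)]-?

An octahedron has six vertices in three trans pairs; every non-trans pair is cis.
Each en is bidentate and must span two cis positions.
The distinct arrangements are (4 in all): N3 cis (3 arrangements, 2 chiral); N3 trans.
Of these, 2 lack any improper symmetry element and so occur as enantiomeric pairs, giving 4 + 2 = 6 stereoisomers in total.

6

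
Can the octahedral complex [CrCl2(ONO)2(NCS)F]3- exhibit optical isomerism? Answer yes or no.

yes

The six octahedral sites form three mutually perpendicular trans pairs.
The distinct arrangements are (6 in all): Cl trans, ONO trans; Cl trans, ONO cis; Cl cis, ONO trans; Cl cis, ONO cis (3 arrangements, 2 chiral).
Of these, 2 lack any improper symmetry element and so occur as enantiomeric pairs, giving 6 + 2 = 8 stereoisomers in total.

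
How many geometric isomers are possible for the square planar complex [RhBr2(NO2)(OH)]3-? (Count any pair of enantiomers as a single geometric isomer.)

In a square planar complex each vertex has one trans partner and two cis neighbours.
Working through the distinct placements yields 2 geometric isomers: Br cis; Br trans.

2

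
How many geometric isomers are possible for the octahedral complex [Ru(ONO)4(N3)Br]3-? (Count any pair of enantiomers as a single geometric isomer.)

2

An octahedron has six vertices in three trans pairs; every non-trans pair is cis.
There are 2 geometric isomers: N3 and Br mutually trans; N3 and Br mutually cis.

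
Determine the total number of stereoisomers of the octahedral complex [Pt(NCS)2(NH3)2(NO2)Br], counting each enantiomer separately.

An octahedron has six vertices in three trans pairs; every non-trans pair is cis.
There are 6 geometric isomers: NCS cis, NH3 cis (3 arrangements, 2 chiral); NCS cis, NH3 trans; NCS trans, NH3 cis; NCS trans, NH3 trans.
Of these, 2 lack any improper symmetry element and so occur as enantiomeric pairs, giving 6 + 2 = 8 stereoisomers in total.

8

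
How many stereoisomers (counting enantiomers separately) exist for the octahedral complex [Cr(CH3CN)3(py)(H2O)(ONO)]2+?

5

In an octahedral complex each vertex has one trans partner and four cis neighbours.
There are 4 geometric isomers: CH3CN mer (3 arrangements); CH3CN fac (chiral).
One of these lacks any improper symmetry element and so occurs as an enantiomeric pair, giving 4 + 1 = 5 stereoisomers in total.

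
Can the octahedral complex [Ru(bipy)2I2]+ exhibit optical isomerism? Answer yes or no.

yes

An octahedron has six vertices in three trans pairs; every non-trans pair is cis.
Each bipy is bidentate and must span two cis positions.
The distinct arrangements are (2 in all): I trans; I cis (chiral).
One of these lacks any improper symmetry element and so occurs as an enantiomeric pair, giving 2 + 1 = 3 stereoisomers in total.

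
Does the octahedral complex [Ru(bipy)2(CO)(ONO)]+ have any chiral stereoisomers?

The six octahedral sites form three mutually perpendicular trans pairs.
Each bipy is bidentate and must span two cis positions.
The distinct arrangements are (2 in all): CO and ONO mutually trans; CO and ONO mutually cis (chiral).
One of these lacks any improper symmetry element and so occurs as an enantiomeric pair, giving 2 + 1 = 3 stereoisomers in total.

yes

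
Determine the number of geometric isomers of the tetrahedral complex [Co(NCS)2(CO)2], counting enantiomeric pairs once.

Only one geometric arrangement is possible.

1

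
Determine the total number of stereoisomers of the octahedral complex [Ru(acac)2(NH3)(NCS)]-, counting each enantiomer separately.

In an octahedral complex each vertex has one trans partner and four cis neighbours.
Each acac is bidentate and must span two cis positions.
There are 2 geometric isomers: NH3 and NCS mutually trans; NH3 and NCS mutually cis (chiral).
One of these lacks any improper symmetry element and so occurs as an enantiomeric pair, giving 2 + 1 = 3 stereoisomers in total.

3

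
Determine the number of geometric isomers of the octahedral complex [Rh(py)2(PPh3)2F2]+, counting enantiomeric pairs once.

The distinct arrangements are (5 in all): py trans, PPh3 trans, F trans; py cis, PPh3 cis, F trans; py trans, PPh3 cis, F cis; py cis, PPh3 cis, F cis (chiral); py cis, PPh3 trans, F cis.

5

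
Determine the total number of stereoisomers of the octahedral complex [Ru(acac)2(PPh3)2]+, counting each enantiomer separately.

3

The six octahedral sites form three mutually perpendicular trans pairs.
Each acac is bidentate and must span two cis positions.
Systematic placement gives 2 geometric isomers: PPh3 trans; PPh3 cis (chiral).
One of these lacks any improper symmetry element and so occurs as an enantiomeric pair, giving 2 + 1 = 3 stereoisomers in total.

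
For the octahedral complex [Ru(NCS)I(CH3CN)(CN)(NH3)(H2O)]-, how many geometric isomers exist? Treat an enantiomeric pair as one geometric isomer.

In an octahedral complex each vertex has one trans partner and four cis neighbours.
Placing the ligands in turn and identifying arrangements related by rotation or reflection leaves 15 distinct geometric isomers.

15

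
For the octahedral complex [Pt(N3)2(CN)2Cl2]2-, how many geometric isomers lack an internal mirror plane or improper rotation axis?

1

The distinct arrangements are (5 in all): N3 trans, CN trans, Cl trans; N3 cis, CN trans, Cl cis; N3 trans, CN cis, Cl cis; N3 cis, CN cis, Cl cis (chiral); N3 cis, CN cis, Cl trans.
One of these lacks any improper symmetry element and so occurs as an enantiomeric pair, giving 5 + 1 = 6 stereoisomers in total.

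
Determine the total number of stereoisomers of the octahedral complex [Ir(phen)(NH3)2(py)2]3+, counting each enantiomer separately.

4

An octahedron has six vertices in three trans pairs; every non-trans pair is cis.
Each phen is bidentate and must span two cis positions.
Working through the distinct placements yields 3 geometric isomers: NH3 trans, py cis; NH3 cis, py trans; NH3 cis, py cis (chiral).
One of these lacks any improper symmetry element and so occurs as an enantiomeric pair, giving 3 + 1 = 4 stereoisomers in total.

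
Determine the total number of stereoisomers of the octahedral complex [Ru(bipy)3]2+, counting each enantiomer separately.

2

In an octahedral complex each vertex has one trans partner and four cis neighbours.
Each bipy is bidentate and must span two cis positions.
Only one geometric arrangement is possible; it has no improper symmetry element, so it exists as a pair of enantiomers (2 stereoisomers).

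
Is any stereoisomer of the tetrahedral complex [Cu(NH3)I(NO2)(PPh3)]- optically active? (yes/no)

All four vertices of a tetrahedron are equivalent and mutually adjacent, so cis/trans isomerism cannot arise.
Only one geometric arrangement is possible; it has no improper symmetry element, so it exists as a pair of enantiomers (2 stereoisomers).

yes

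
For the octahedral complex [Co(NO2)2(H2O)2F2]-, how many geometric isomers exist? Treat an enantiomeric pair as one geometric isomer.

An octahedron has six vertices in three trans pairs; every non-trans pair is cis.
Systematic placement gives 5 geometric isomers: NO2 trans, H2O trans, F trans; NO2 cis, H2O cis, F trans; NO2 trans, H2O cis, F cis; NO2 cis, H2O cis, F cis (chiral); NO2 cis, H2O trans, F cis.

5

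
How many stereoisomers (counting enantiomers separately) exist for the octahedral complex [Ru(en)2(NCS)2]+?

3

The six octahedral sites form three mutually perpendicular trans pairs.
Each en is bidentate and must span two cis positions.
Working through the distinct placements yields 2 geometric isomers: NCS trans; NCS cis (chiral).
One of these lacks any improper symmetry element and so occurs as an enantiomeric pair, giving 2 + 1 = 3 stereoisomers in total.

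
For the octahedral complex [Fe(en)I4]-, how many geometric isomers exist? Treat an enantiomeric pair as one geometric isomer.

1

The six octahedral sites form three mutually perpendicular trans pairs.
Each en is bidentate and must span two cis positions.
Only one geometric arrangement is possible.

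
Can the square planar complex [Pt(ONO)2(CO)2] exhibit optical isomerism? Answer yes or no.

no

A square has two trans pairs of vertices; adjacent vertices are cis.
Systematic placement gives 2 geometric isomers: ONO cis; ONO trans.
Each arrangement has an internal mirror plane or centre of symmetry, so none is chiral.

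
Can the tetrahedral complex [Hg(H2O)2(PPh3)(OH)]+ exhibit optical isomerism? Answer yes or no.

no

Only one geometric arrangement is possible.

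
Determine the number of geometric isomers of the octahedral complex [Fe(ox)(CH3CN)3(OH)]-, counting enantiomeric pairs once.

An octahedron has six vertices in three trans pairs; every non-trans pair is cis.
Each ox is bidentate and must span two cis positions.
There are 2 geometric isomers: CH3CN mer; CH3CN fac.

2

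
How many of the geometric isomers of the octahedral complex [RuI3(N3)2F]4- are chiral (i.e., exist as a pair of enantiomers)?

0

The six octahedral sites form three mutually perpendicular trans pairs.
There are 3 geometric isomers: I mer, N3 trans; I fac, N3 cis; I mer, N3 cis.
Each arrangement has an internal mirror plane or centre of symmetry, so none is chiral.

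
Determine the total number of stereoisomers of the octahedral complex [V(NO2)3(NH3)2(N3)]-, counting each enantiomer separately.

An octahedron has six vertices in three trans pairs; every non-trans pair is cis.
Systematic placement gives 3 geometric isomers: NO2 mer, NH3 cis; NO2 mer, NH3 trans; NO2 fac, NH3 cis.
Each arrangement has an internal mirror plane or centre of symmetry, so none is chiral.

3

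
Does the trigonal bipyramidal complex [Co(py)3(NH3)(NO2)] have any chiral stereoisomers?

A trigonal bipyramid has two axial and three equatorial sites, which are chemically inequivalent.
Working through the distinct placements yields 4 geometric isomers: NH3 axial, NO2 axial; NH3 axial, NO2 equatorial; NH3 equatorial, NO2 axial; NH3 equatorial, NO2 equatorial.
Each arrangement has an internal mirror plane or centre of symmetry, so none is chiral.

no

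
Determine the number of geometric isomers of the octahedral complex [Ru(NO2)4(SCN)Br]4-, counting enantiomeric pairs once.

2

In an octahedral complex each vertex has one trans partner and four cis neighbours.
The distinct arrangements are (2 in all): SCN and Br mutually cis; SCN and Br mutually trans.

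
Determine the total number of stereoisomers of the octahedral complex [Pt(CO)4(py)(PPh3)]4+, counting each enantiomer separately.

Working through the distinct placements yields 2 geometric isomers: py and PPh3 mutually trans; py and PPh3 mutually cis.
Each arrangement has an internal mirror plane or centre of symmetry, so none is chiral.

2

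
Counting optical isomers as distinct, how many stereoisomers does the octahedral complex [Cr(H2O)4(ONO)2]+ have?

2

The six octahedral sites form three mutually perpendicular trans pairs.
Systematic placement gives 2 geometric isomers: ONO trans; ONO cis.
Each arrangement has an internal mirror plane or centre of symmetry, so none is chiral.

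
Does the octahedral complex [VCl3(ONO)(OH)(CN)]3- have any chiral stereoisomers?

In an octahedral complex each vertex has one trans partner and four cis neighbours.
Systematic placement gives 4 geometric isomers: Cl mer (3 arrangements); Cl fac (chiral).
One of these lacks any improper symmetry element and so occurs as an enantiomeric pair, giving 4 + 1 = 5 stereoisomers in total.

yes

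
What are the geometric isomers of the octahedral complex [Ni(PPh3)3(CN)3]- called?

The six octahedral sites form three mutually perpendicular trans pairs.
Working through the distinct placements yields 2 geometric isomers: PPh3 mer; PPh3 fac.

fac and mer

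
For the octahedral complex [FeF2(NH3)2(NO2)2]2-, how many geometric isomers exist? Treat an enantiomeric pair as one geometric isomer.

In an octahedral complex each vertex has one trans partner and four cis neighbours.
The distinct arrangements are (5 in all): F trans, NH3 trans, NO2 trans; F trans, NH3 cis, NO2 cis; F cis, NH3 cis, NO2 trans; F cis, NH3 cis, NO2 cis (chiral); F cis, NH3 trans, NO2 cis.

5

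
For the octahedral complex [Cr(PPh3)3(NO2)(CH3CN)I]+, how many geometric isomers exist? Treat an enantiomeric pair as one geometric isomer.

4

There are 4 geometric isomers: PPh3 mer (3 arrangements); PPh3 fac (chiral).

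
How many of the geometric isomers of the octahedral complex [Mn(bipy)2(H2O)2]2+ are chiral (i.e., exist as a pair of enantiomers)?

1

The six octahedral sites form three mutually perpendicular trans pairs.
Each bipy is bidentate and must span two cis positions.
Working through the distinct placements yields 2 geometric isomers: H2O trans; H2O cis (chiral).
One of these lacks any improper symmetry element and so occurs as an enantiomeric pair, giving 2 + 1 = 3 stereoisomers in total.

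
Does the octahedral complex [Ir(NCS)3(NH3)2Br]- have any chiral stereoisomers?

no

The six octahedral sites form three mutually perpendicular trans pairs.
There are 3 geometric isomers: NCS mer, NH3 trans; NCS fac, NH3 cis; NCS mer, NH3 cis.
Each arrangement has an internal mirror plane or centre of symmetry, so none is chiral.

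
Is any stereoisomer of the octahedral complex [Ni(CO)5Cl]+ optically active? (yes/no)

In an octahedral complex each vertex has one trans partner and four cis neighbours.
Only one geometric arrangement is possible.

no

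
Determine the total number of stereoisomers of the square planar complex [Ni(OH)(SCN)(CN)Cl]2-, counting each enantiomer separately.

3

Working through the distinct placements yields 3 geometric isomers: (CN/OH trans, Cl/SCN trans); (CN/SCN trans, Cl/OH trans); (CN/Cl trans, OH/SCN trans).
Each arrangement has an internal mirror plane or centre of symmetry, so none is chiral.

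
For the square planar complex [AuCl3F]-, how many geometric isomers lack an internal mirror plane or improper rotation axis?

0

Only one geometric arrangement is possible.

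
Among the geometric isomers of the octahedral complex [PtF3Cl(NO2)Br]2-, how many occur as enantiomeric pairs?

In an octahedral complex each vertex has one trans partner and four cis neighbours.
There are 4 geometric isomers: F mer (3 arrangements); F fac (chiral).
One of these lacks any improper symmetry element and so occurs as an enantiomeric pair, giving 4 + 1 = 5 stereoisomers in total.

1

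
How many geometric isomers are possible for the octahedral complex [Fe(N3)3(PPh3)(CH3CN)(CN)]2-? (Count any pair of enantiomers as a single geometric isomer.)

4

An octahedron has six vertices in three trans pairs; every non-trans pair is cis.
The distinct arrangements are (4 in all): N3 mer (3 arrangements); N3 fac (chiral).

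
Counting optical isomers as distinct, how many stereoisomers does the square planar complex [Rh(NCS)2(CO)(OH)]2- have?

In a square planar complex each vertex has one trans partner and two cis neighbours.
Working through the distinct placements yields 2 geometric isomers: NCS cis; NCS trans.
Each arrangement has an internal mirror plane or centre of symmetry, so none is chiral.

2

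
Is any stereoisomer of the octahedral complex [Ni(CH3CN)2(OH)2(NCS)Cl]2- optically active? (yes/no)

Working through the distinct placements yields 6 geometric isomers: CH3CN trans, OH trans; CH3CN trans, OH cis; CH3CN cis, OH trans; CH3CN cis, OH cis (3 arrangements, 2 chiral).
Of these, 2 lack any improper symmetry element and so occur as enantiomeric pairs, giving 6 + 2 = 8 stereoisomers in total.

yes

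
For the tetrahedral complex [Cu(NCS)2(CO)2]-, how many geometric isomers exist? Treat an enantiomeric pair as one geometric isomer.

1

Only one geometric arrangement is possible.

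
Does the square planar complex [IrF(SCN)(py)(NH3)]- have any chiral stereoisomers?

Working through the distinct placements yields 3 geometric isomers: (F/SCN trans, NH3/py trans); (F/py trans, NH3/SCN trans); (F/NH3 trans, SCN/py trans).
Each arrangement has an internal mirror plane or centre of symmetry, so none is chiral.

no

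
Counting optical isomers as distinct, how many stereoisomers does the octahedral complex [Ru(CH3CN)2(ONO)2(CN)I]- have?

In an octahedral complex each vertex has one trans partner and four cis neighbours.
There are 6 geometric isomers: CH3CN trans, ONO trans; CH3CN trans, ONO cis; CH3CN cis, ONO trans; CH3CN cis, ONO cis (3 arrangements, 2 chiral).
Of these, 2 lack any improper symmetry element and so occur as enantiomeric pairs, giving 6 + 2 = 8 stereoisomers in total.

8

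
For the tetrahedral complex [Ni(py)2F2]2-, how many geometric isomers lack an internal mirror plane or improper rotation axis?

0

All four vertices of a tetrahedron are equivalent and mutually adjacent, so cis/trans isomerism cannot arise.
Only one geometric arrangement is possible.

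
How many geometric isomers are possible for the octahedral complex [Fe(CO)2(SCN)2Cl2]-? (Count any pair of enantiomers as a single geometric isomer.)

In an octahedral complex each vertex has one trans partner and four cis neighbours.
Systematic placement gives 5 geometric isomers: CO trans, SCN trans, Cl trans; CO trans, SCN cis, Cl cis; CO cis, SCN trans, Cl cis; CO cis, SCN cis, Cl cis (chiral); CO cis, SCN cis, Cl trans.

5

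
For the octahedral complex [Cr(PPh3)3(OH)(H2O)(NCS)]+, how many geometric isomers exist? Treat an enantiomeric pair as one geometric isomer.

Systematic placement gives 4 geometric isomers: PPh3 mer (3 arrangements); PPh3 fac (chiral).

4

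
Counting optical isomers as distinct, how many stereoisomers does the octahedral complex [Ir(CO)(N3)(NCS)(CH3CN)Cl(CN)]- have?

30

In an octahedral complex each vertex has one trans partner and four cis neighbours.
Placing the ligands in turn and identifying arrangements related by rotation or reflection leaves 15 distinct geometric isomers.
Of these, 15 lack any improper symmetry element and so occur as enantiomeric pairs, giving 15 + 15 = 30 stereoisomers in total.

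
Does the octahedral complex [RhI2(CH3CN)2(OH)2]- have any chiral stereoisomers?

Working through the distinct placements yields 5 geometric isomers: I trans, CH3CN trans, OH trans; I cis, CH3CN trans, OH cis; I cis, CH3CN cis, OH trans; I cis, CH3CN cis, OH cis (chiral); I trans, CH3CN cis, OH cis.
One of these lacks any improper symmetry element and so occurs as an enantiomeric pair, giving 5 + 1 = 6 stereoisomers in total.

yes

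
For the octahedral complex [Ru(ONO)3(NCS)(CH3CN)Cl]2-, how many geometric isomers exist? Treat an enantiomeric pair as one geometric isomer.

4

An octahedron has six vertices in three trans pairs; every non-trans pair is cis.
Working through the distinct placements yields 4 geometric isomers: ONO mer (3 arrangements); ONO fac (chiral).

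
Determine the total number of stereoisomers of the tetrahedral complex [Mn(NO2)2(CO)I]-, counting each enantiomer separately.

1

All four vertices of a tetrahedron are equivalent and mutually adjacent, so cis/trans isomerism cannot arise.
Only one geometric arrangement is possible.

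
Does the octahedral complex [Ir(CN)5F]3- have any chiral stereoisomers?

no

An octahedron has six vertices in three trans pairs; every non-trans pair is cis.
Only one geometric arrangement is possible.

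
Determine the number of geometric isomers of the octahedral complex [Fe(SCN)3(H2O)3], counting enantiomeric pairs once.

2

The six octahedral sites form three mutually perpendicular trans pairs.
Systematic placement gives 2 geometric isomers: SCN mer; SCN fac.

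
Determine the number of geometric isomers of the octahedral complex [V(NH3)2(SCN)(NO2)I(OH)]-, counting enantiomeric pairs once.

9

Placing the ligands in turn and identifying arrangements related by rotation or reflection leaves 9 distinct geometric isomers.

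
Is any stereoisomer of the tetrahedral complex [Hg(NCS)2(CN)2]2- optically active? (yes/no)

All four vertices of a tetrahedron are equivalent and mutually adjacent, so cis/trans isomerism cannot arise.
Only one geometric arrangement is possible.

no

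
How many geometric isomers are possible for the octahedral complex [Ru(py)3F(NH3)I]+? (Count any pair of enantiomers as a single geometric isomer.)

An octahedron has six vertices in three trans pairs; every non-trans pair is cis.
Working through the distinct placements yields 4 geometric isomers: py mer (3 arrangements); py fac (chiral).

4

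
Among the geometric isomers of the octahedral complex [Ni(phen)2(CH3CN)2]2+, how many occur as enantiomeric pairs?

An octahedron has six vertices in three trans pairs; every non-trans pair is cis.
Each phen is bidentate and must span two cis positions.
The distinct arrangements are (2 in all): CH3CN trans; CH3CN cis (chiral).
One of these lacks any improper symmetry element and so occurs as an enantiomeric pair, giving 2 + 1 = 3 stereoisomers in total.

1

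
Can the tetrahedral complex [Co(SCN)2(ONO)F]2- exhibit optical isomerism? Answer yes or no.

no

Only one geometric arrangement is possible.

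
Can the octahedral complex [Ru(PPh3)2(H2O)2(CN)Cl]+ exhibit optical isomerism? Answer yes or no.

yes

The six octahedral sites form three mutually perpendicular trans pairs.
Working through the distinct placements yields 6 geometric isomers: PPh3 trans, H2O trans; PPh3 cis, H2O cis (3 arrangements, 2 chiral); PPh3 trans, H2O cis; PPh3 cis, H2O trans.
Of these, 2 lack any improper symmetry element and so occur as enantiomeric pairs, giving 6 + 2 = 8 stereoisomers in total.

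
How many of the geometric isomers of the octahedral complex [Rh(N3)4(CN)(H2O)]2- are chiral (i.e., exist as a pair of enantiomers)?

There are 2 geometric isomers: CN and H2O mutually trans; CN and H2O mutually cis.
Each arrangement has an internal mirror plane or centre of symmetry, so none is chiral.

0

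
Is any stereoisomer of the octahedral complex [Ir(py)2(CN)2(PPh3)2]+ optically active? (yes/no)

An octahedron has six vertices in three trans pairs; every non-trans pair is cis.
There are 5 geometric isomers: py trans, CN trans, PPh3 trans; py cis, CN trans, PPh3 cis; py trans, CN cis, PPh3 cis; py cis, CN cis, PPh3 cis (chiral); py cis, CN cis, PPh3 trans.
One of these lacks any improper symmetry element and so occurs as an enantiomeric pair, giving 5 + 1 = 6 stereoisomers in total.

yes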